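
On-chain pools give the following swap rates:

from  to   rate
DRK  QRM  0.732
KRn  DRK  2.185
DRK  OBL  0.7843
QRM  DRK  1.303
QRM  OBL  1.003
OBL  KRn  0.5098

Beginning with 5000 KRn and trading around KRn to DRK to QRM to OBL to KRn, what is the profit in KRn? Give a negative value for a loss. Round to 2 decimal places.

5000 KRn × 2.185 = 10925 DRK
10925 DRK × 0.732 = 7997.1 QRM
7997.1 QRM × 1.003 = 8021.0913 OBL
8021.0913 OBL × 0.5098 = 4089.15234474 KRn
Net change: 4089.15234474 − 5000 = -910.84765526 KRn

-910.85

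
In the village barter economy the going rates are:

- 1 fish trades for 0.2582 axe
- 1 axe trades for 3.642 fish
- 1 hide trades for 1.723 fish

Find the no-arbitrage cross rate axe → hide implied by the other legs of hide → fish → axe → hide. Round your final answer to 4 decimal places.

2.2478

Known legs of the cycle: 1.723 × 0.2582 = 0.4448786
For no arbitrage the full-cycle product must be 1, so the missing rate is 1 / 0.4448786 ≈ 2.247804.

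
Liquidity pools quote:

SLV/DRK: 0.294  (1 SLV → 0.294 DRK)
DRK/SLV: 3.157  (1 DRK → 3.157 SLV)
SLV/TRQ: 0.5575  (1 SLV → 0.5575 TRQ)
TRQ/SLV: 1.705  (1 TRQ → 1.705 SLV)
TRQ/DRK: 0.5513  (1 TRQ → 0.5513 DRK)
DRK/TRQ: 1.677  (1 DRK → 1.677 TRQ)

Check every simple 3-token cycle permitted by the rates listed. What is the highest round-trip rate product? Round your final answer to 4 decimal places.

DRK→SLV→TRQ→DRK: 3.157 × 0.5575 × 0.5513 = 0.97030
DRK→TRQ→SLV→DRK: 1.677 × 1.705 × 0.294 = 0.84063
Maximum is DRK→SLV→TRQ→DRK at 0.9703; no arbitrage — every cycle loses value.

0.9703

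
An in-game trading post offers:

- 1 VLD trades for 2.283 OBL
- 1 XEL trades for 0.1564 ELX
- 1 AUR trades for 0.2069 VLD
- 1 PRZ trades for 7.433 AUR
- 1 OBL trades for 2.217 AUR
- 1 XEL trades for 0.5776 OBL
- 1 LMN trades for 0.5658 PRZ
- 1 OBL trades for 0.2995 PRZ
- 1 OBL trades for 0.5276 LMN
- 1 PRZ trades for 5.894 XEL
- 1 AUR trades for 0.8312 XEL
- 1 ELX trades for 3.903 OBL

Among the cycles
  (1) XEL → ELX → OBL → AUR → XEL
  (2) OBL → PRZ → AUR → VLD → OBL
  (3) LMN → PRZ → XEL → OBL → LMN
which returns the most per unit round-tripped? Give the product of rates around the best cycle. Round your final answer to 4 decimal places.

(1) 0.1564 × 3.903 × 2.217 × 0.8312 = 1.12488
(2) 0.2995 × 7.433 × 0.2069 × 2.283 = 1.05154
(3) 0.5658 × 5.894 × 0.5776 × 0.5276 = 1.01626
Highest is cycle (1) at 1.1249 (>1, arbitrage).

1.1249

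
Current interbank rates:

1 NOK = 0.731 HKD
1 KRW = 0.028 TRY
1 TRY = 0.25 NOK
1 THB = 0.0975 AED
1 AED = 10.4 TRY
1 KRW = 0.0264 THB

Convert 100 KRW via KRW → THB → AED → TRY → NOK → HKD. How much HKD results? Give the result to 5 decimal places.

0.48921

100 KRW × 0.0264 = 2.64 THB
2.64 THB × 0.0975 = 0.2574 AED
0.2574 AED × 10.4 = 2.67696 TRY
2.67696 TRY × 0.25 = 0.66924 NOK
0.66924 NOK × 0.731 = 0.48921444 HKD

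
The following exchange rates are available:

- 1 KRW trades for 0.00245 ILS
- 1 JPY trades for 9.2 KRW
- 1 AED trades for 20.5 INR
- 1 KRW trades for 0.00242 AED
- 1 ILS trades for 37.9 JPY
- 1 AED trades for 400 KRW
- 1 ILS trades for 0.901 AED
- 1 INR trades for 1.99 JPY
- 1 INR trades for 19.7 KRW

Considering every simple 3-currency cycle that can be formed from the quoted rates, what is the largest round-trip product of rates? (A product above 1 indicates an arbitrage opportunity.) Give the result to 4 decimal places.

0.9773

KRW→AED→INR→KRW: 0.00242 × 20.5 × 19.7 = 0.97732
KRW→ILS→AED→KRW: 0.00245 × 0.901 × 400 = 0.88298
KRW→ILS→JPY→KRW: 0.00245 × 37.9 × 9.2 = 0.85427
Maximum is KRW→AED→INR→KRW at 0.9773; no arbitrage — every cycle loses value.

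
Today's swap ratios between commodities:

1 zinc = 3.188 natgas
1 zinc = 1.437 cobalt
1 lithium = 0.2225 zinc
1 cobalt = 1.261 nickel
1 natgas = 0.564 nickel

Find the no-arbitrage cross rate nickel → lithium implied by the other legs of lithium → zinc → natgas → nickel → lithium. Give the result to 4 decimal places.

Known legs of the cycle: 0.2225 × 3.188 × 0.564 = 0.40006212
For no arbitrage the full-cycle product must be 1, so the missing rate is 1 / 0.40006212 ≈ 2.499612.

2.4996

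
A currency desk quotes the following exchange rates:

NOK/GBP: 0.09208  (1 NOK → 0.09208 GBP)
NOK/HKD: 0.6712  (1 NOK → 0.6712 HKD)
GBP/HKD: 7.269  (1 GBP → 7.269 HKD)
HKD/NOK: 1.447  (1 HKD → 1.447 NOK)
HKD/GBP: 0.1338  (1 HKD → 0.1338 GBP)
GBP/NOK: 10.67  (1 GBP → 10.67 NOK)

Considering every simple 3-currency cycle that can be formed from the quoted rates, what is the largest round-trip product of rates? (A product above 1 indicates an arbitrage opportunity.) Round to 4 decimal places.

HKD→NOK→GBP→HKD: 1.447 × 0.09208 × 7.269 = 0.96852
HKD→GBP→NOK→HKD: 0.1338 × 10.67 × 0.6712 = 0.95824
Maximum is HKD→NOK→GBP→HKD at 0.9685; no arbitrage — every cycle loses value.

0.9685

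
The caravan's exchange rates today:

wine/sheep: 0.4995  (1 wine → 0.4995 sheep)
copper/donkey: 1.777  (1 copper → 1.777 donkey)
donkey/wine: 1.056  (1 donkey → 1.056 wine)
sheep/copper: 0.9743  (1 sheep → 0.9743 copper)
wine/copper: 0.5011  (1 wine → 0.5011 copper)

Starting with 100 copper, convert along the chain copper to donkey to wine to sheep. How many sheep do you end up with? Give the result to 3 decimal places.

100 copper × 1.777 = 177.7 donkey
177.7 donkey × 1.056 = 187.6512 wine
187.6512 wine × 0.4995 = 93.7317744 sheep

93.732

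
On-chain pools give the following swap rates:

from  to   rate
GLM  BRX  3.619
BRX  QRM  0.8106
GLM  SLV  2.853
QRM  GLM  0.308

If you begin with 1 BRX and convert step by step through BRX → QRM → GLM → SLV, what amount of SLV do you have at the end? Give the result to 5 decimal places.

1 BRX × 0.8106 = 0.8106 QRM
0.8106 QRM × 0.308 = 0.2496648 GLM
0.2496648 GLM × 2.853 = 0.7122936744 SLV

0.71229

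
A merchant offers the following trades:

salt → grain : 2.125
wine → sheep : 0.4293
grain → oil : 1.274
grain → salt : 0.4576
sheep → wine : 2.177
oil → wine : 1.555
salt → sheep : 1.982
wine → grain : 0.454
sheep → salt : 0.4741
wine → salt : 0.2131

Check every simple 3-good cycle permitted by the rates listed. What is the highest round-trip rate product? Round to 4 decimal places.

0.9195

wine→salt→sheep→wine: 0.2131 × 1.982 × 2.177 = 0.91949
oil→wine→grain→oil: 1.555 × 0.454 × 1.274 = 0.89941
Maximum is wine→salt→sheep→wine at 0.9195; no arbitrage — every cycle loses value.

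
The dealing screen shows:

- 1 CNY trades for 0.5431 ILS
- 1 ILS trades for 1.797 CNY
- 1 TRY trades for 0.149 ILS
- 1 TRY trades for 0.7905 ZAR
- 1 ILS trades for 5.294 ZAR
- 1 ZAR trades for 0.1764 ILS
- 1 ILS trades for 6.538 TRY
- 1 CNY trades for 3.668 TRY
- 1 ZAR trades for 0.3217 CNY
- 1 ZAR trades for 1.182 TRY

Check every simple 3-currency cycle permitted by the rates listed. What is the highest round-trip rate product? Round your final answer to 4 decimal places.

ILS→CNY→TRY→ILS: 1.797 × 3.668 × 0.149 = 0.98212
ZAR→CNY→TRY→ZAR: 0.3217 × 3.668 × 0.7905 = 0.93279
ILS→ZAR→TRY→ILS: 5.294 × 1.182 × 0.149 = 0.93237
ILS→ZAR→CNY→ILS: 5.294 × 0.3217 × 0.5431 = 0.92494
ILS→TRY→ZAR→ILS: 6.538 × 0.7905 × 0.1764 = 0.91169
Maximum is ILS→CNY→TRY→ILS at 0.9821; no arbitrage — every cycle loses value.

0.9821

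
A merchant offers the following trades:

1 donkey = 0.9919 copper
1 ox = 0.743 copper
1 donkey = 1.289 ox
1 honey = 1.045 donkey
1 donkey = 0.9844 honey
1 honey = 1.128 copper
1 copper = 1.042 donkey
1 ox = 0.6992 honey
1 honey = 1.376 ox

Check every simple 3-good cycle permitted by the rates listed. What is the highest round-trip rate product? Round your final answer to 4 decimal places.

honey→copper→donkey→honey: 1.128 × 1.042 × 0.9844 = 1.15704
ox→copper→donkey→ox: 0.743 × 1.042 × 1.289 = 0.99795
ox→honey→donkey→ox: 0.6992 × 1.045 × 1.289 = 0.94183
Maximum is honey→copper→donkey→honey at 1.1570; arbitrage exists.

1.1570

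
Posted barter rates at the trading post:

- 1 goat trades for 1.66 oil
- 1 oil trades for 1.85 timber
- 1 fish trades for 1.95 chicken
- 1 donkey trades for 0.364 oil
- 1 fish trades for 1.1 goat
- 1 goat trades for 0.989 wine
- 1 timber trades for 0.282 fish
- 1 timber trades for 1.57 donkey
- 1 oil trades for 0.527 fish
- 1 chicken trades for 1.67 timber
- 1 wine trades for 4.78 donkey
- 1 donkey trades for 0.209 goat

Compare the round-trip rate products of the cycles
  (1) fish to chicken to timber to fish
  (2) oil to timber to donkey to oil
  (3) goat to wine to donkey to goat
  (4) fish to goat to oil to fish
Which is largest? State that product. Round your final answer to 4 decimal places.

1.0572

(1) 1.95 × 1.67 × 0.282 = 0.91833
(2) 1.85 × 1.57 × 0.364 = 1.05724
(3) 0.989 × 4.78 × 0.209 = 0.98803
(4) 1.1 × 1.66 × 0.527 = 0.96230
Highest is cycle (2) at 1.0572 (>1, arbitrage).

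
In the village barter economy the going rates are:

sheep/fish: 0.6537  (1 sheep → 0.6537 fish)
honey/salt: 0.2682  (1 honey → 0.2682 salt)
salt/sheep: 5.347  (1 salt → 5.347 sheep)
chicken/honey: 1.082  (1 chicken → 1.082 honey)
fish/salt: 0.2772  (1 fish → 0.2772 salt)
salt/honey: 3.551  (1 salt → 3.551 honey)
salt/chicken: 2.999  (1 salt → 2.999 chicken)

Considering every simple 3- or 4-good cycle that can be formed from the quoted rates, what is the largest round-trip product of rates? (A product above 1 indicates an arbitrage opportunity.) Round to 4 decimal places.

0.9689

sheep→fish→salt→sheep: 0.6537 × 0.2772 × 5.347 = 0.96891
salt→chicken→honey→salt: 2.999 × 1.082 × 0.2682 = 0.87029
Maximum is sheep→fish→salt→sheep at 0.9689; no arbitrage — every cycle loses value.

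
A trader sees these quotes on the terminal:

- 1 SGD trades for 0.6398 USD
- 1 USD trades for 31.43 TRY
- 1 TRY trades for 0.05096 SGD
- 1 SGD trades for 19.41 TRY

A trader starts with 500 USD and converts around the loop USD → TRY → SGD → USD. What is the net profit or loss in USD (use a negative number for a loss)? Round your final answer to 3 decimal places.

12.375

500 USD × 31.43 = 15715 TRY
15715 TRY × 0.05096 = 800.8364 SGD
800.8364 SGD × 0.6398 = 512.37512872 USD
Net change: 512.37512872 − 500 = 12.37512872 USD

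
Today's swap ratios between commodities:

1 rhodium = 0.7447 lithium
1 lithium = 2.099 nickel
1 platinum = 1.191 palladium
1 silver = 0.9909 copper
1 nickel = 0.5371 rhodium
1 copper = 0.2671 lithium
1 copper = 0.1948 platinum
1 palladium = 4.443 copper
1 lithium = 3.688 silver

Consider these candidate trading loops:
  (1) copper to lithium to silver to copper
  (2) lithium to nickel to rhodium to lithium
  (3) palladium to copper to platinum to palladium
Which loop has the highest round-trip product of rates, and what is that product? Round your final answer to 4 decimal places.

(1) 0.2671 × 3.688 × 0.9909 = 0.97610
(2) 2.099 × 0.5371 × 0.7447 = 0.83955
(3) 4.443 × 0.1948 × 1.191 = 1.03081
Highest is cycle (3) at 1.0308 (>1, arbitrage).

1.0308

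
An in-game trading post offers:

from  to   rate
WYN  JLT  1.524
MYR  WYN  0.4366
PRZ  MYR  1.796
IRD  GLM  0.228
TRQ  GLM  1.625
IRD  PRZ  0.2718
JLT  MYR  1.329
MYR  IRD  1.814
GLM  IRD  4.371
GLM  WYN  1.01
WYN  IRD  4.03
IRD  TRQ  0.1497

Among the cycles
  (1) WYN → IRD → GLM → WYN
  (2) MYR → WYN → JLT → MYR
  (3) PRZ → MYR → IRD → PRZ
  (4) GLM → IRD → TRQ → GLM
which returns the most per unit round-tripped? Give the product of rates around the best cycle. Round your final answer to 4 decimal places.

1.0633

(1) 4.03 × 0.228 × 1.01 = 0.92803
(2) 0.4366 × 1.524 × 1.329 = 0.88429
(3) 1.796 × 1.814 × 0.2718 = 0.88551
(4) 4.371 × 0.1497 × 1.625 = 1.06330
Highest is cycle (4) at 1.0633 (>1, arbitrage).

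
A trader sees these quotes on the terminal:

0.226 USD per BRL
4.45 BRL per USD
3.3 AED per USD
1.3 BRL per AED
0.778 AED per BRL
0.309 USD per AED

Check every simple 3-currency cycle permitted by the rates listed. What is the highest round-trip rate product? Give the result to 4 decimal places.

AED→USD→BRL→AED: 0.309 × 4.45 × 0.778 = 1.06979
AED→BRL→USD→AED: 1.3 × 0.226 × 3.3 = 0.96954
Maximum is AED→USD→BRL→AED at 1.0698; arbitrage exists.

1.0698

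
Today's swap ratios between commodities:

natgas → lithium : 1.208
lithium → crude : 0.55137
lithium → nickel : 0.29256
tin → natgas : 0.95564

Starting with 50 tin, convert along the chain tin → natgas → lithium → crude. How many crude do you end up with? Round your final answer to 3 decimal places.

50 tin × 0.95564 = 47.782 natgas
47.782 natgas × 1.208 = 57.720656 lithium
57.720656 lithium × 0.55137 = 31.82543809872 crude

31.825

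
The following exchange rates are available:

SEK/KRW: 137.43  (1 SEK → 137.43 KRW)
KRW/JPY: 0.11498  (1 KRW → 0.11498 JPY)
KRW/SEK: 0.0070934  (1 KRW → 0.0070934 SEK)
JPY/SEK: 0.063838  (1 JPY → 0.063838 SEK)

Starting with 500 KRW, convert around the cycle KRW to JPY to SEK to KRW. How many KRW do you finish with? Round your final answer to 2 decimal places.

500 KRW × 0.11498 = 57.49 JPY
57.49 JPY × 0.063838 = 3.67004662 SEK
3.67004662 SEK × 137.43 = 504.3745069866 KRW

504.37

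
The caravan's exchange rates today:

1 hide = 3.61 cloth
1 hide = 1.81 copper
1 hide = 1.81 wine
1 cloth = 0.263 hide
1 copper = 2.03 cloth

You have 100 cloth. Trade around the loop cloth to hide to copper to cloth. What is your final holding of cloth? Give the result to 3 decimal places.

100 cloth × 0.263 = 26.3 hide
26.3 hide × 1.81 = 47.603 copper
47.603 copper × 2.03 = 96.63409 cloth

96.634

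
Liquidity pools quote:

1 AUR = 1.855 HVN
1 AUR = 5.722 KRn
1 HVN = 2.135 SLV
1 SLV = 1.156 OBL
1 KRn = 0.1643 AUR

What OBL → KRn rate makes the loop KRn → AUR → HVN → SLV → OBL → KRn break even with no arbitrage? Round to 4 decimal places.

Known legs of the cycle: 0.1643 × 1.855 × 2.135 × 1.156 = 0.75220668859
For no arbitrage the full-cycle product must be 1, so the missing rate is 1 / 0.75220668859 ≈ 1.329422.

1.3294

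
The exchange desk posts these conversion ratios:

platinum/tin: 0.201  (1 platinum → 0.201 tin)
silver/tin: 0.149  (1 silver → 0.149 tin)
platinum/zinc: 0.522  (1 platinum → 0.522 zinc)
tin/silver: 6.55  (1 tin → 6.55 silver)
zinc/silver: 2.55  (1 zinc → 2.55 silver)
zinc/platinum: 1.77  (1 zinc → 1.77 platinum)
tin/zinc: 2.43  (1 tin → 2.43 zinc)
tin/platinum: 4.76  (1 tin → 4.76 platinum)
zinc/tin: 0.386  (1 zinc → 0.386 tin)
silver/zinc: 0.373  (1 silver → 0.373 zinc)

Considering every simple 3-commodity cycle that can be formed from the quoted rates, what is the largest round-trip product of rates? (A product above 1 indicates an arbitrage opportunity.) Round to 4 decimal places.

0.9591

zinc→tin→platinum→zinc: 0.386 × 4.76 × 0.522 = 0.95910
zinc→tin→silver→zinc: 0.386 × 6.55 × 0.373 = 0.94306
zinc→silver→tin→zinc: 2.55 × 0.149 × 2.43 = 0.92328
zinc→platinum→tin→zinc: 1.77 × 0.201 × 2.43 = 0.86452
Maximum is zinc→tin→platinum→zinc at 0.9591; no arbitrage — every cycle loses value.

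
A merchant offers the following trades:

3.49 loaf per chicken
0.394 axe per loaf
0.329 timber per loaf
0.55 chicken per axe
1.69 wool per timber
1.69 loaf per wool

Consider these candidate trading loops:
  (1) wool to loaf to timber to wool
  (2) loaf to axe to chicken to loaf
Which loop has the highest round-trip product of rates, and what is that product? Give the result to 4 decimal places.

0.9397

(1) 1.69 × 0.329 × 1.69 = 0.93966
(2) 0.394 × 0.55 × 3.49 = 0.75628
Highest is cycle (1) at 0.9397 (≤1, no arbitrage).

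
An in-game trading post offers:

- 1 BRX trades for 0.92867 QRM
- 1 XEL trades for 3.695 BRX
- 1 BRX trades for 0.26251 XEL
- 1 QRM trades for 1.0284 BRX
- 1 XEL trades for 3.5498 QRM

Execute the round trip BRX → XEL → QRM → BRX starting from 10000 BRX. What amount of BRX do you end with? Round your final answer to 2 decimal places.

10000 BRX × 0.26251 = 2625.1 XEL
2625.1 XEL × 3.5498 = 9318.57998 QRM
9318.57998 QRM × 1.0284 = 9583.227651432 BRX

9583.23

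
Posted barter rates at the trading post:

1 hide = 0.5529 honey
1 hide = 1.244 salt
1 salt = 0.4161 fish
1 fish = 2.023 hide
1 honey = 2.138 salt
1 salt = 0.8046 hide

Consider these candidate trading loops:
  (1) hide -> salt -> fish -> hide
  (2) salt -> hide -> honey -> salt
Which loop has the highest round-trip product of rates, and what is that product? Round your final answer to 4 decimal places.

1.0472

(1) 1.244 × 0.4161 × 2.023 = 1.04716
(2) 0.8046 × 0.5529 × 2.138 = 0.95112
Highest is cycle (1) at 1.0472 (>1, arbitrage).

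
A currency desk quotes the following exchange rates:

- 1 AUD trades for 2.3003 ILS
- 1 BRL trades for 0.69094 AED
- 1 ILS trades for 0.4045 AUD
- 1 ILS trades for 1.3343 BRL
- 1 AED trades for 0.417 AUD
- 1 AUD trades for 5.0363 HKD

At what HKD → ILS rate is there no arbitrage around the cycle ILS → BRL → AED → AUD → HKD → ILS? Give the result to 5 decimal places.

0.51649

Known legs of the cycle: 1.3343 × 0.69094 × 0.417 × 5.0363 = 1.9361610036022782
For no arbitrage the full-cycle product must be 1, so the missing rate is 1 / 1.9361610036022782 ≈ 0.5164860.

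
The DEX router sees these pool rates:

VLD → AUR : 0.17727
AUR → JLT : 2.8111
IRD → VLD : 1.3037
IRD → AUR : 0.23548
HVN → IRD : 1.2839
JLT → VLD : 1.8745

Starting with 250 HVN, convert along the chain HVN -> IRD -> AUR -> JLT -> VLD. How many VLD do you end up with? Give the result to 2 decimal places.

398.28

250 HVN × 1.2839 = 320.975 IRD
320.975 IRD × 0.23548 = 75.583193 AUR
75.583193 AUR × 2.8111 = 212.4719138423 JLT
212.4719138423 JLT × 1.8745 = 398.27860249739135 VLD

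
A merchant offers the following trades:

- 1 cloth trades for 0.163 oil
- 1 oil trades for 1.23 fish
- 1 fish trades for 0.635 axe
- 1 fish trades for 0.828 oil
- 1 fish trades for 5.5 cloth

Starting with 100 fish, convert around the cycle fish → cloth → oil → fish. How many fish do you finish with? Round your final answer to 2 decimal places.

110.27

100 fish × 5.5 = 550 cloth
550 cloth × 0.163 = 89.65 oil
89.65 oil × 1.23 = 110.2695 fish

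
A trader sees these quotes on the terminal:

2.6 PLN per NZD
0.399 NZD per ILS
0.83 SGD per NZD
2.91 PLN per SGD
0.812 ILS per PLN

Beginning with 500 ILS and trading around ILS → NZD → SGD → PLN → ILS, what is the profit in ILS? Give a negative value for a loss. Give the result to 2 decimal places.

-108.74

500 ILS × 0.399 = 199.5 NZD
199.5 NZD × 0.83 = 165.585 SGD
165.585 SGD × 2.91 = 481.85235 PLN
481.85235 PLN × 0.812 = 391.2641082 ILS
Net change: 391.2641082 − 500 = -108.7358918 ILS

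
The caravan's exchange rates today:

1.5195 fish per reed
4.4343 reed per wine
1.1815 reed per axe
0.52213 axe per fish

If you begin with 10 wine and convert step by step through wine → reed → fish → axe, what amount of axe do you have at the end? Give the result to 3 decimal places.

35.181

10 wine × 4.4343 = 44.343 reed
44.343 reed × 1.5195 = 67.3791885 fish
67.3791885 fish × 0.52213 = 35.180695691505 axe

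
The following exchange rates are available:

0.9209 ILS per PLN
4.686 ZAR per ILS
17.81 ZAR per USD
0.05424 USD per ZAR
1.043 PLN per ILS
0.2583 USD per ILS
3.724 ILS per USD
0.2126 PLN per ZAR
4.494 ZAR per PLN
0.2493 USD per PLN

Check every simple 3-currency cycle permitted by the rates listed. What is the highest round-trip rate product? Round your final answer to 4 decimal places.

0.9683

ILS→PLN→USD→ILS: 1.043 × 0.2493 × 3.724 = 0.96831
ILS→ZAR→USD→ILS: 4.686 × 0.05424 × 3.724 = 0.94652
ZAR→PLN→USD→ZAR: 0.2126 × 0.2493 × 17.81 = 0.94395
ILS→ZAR→PLN→ILS: 4.686 × 0.2126 × 0.9209 = 0.91744
Maximum is ILS→PLN→USD→ILS at 0.9683; no arbitrage — every cycle loses value.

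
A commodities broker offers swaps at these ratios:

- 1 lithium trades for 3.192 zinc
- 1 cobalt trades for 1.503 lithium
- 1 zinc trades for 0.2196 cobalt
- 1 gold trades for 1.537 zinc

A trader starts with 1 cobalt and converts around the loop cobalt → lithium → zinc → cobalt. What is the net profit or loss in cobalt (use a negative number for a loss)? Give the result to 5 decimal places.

1 cobalt × 1.503 = 1.503 lithium
1.503 lithium × 3.192 = 4.797576 zinc
4.797576 zinc × 0.2196 = 1.0535476896 cobalt
Net change: 1.0535476896 − 1 = 0.0535476896 cobalt

0.05355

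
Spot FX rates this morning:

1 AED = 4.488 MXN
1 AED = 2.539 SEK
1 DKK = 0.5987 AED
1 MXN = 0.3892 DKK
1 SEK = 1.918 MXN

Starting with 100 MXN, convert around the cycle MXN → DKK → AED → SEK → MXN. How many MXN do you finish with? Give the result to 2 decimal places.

100 MXN × 0.3892 = 38.92 DKK
38.92 DKK × 0.5987 = 23.301404 AED
23.301404 AED × 2.539 = 59.162264756 SEK
59.162264756 SEK × 1.918 = 113.473223802008 MXN

113.47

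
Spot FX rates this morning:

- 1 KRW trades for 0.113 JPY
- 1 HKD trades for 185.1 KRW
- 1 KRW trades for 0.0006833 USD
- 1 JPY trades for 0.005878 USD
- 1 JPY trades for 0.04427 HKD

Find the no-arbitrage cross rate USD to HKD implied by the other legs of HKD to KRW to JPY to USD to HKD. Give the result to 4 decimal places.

8.1337

Known legs of the cycle: 185.1 × 0.113 × 0.005878 = 0.1229460114
For no arbitrage the full-cycle product must be 1, so the missing rate is 1 / 0.1229460114 ≈ 8.133651.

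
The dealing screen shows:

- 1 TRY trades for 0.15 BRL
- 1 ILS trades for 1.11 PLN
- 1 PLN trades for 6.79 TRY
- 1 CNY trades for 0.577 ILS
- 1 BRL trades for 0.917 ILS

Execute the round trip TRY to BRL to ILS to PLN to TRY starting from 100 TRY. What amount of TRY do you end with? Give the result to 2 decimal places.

100 TRY × 0.15 = 15 BRL
15 BRL × 0.917 = 13.755 ILS
13.755 ILS × 1.11 = 15.26805 PLN
15.26805 PLN × 6.79 = 103.6700595 TRY

103.67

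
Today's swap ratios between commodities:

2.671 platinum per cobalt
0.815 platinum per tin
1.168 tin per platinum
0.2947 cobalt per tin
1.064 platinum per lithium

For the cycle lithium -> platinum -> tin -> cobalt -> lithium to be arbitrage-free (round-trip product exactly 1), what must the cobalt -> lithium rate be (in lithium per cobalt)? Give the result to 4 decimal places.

2.7305

Known legs of the cycle: 1.064 × 1.168 × 0.2947 = 0.3662390144
For no arbitrage the full-cycle product must be 1, so the missing rate is 1 / 0.3662390144 ≈ 2.730457.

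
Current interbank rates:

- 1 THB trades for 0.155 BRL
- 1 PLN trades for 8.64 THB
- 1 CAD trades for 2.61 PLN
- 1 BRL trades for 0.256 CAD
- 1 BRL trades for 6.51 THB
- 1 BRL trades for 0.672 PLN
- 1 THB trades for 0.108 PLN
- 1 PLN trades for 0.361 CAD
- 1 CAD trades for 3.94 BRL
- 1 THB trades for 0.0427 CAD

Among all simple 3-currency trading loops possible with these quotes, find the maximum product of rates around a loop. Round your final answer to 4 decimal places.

CAD→BRL→THB→CAD: 3.94 × 6.51 × 0.0427 = 1.09523
CAD→PLN→THB→CAD: 2.61 × 8.64 × 0.0427 = 0.96290
CAD→BRL→PLN→CAD: 3.94 × 0.672 × 0.361 = 0.95581
PLN→THB→BRL→PLN: 8.64 × 0.155 × 0.672 = 0.89994
Maximum is CAD→BRL→THB→CAD at 1.0952; arbitrage exists.

1.0952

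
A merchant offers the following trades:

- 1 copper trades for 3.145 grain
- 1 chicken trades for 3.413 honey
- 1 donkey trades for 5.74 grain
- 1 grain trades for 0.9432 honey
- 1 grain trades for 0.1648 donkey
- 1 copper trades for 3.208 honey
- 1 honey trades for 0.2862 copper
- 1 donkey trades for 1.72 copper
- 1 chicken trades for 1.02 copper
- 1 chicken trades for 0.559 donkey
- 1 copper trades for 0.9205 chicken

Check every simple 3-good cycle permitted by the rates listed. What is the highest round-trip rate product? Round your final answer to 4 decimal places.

0.8991

honey→copper→chicken→honey: 0.2862 × 0.9205 × 3.413 = 0.89914
grain→donkey→copper→grain: 0.1648 × 1.72 × 3.145 = 0.89147
donkey→copper→chicken→donkey: 1.72 × 0.9205 × 0.559 = 0.88504
grain→honey→copper→grain: 0.9432 × 0.2862 × 3.145 = 0.84897
Maximum is honey→copper→chicken→honey at 0.8991; no arbitrage — every cycle loses value.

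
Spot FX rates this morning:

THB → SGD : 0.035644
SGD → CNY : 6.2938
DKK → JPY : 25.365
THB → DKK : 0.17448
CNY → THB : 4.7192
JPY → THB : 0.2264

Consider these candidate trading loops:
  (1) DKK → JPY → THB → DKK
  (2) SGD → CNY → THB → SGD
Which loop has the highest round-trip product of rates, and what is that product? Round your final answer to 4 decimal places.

1.0587

(1) 25.365 × 0.2264 × 0.17448 = 1.00198
(2) 6.2938 × 4.7192 × 0.035644 = 1.05869
Highest is cycle (2) at 1.0587 (>1, arbitrage).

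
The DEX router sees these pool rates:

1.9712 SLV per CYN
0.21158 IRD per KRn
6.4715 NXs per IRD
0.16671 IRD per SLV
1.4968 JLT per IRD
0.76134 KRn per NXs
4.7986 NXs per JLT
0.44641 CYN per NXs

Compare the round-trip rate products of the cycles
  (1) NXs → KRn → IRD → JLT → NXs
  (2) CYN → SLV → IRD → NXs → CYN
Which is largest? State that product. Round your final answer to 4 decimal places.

(1) 0.76134 × 0.21158 × 1.4968 × 4.7986 = 1.15700
(2) 1.9712 × 0.16671 × 6.4715 × 0.44641 = 0.94936
Highest is cycle (1) at 1.1570 (>1, arbitrage).

1.1570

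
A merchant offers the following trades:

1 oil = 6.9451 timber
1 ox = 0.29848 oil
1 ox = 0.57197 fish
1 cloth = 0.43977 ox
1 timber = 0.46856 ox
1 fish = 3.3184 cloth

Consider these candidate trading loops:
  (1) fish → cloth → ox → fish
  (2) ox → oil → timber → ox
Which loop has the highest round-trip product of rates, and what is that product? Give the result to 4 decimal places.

0.9713

(1) 3.3184 × 0.43977 × 0.57197 = 0.83469
(2) 0.29848 × 6.9451 × 0.46856 = 0.97131
Highest is cycle (2) at 0.9713 (≤1, no arbitrage).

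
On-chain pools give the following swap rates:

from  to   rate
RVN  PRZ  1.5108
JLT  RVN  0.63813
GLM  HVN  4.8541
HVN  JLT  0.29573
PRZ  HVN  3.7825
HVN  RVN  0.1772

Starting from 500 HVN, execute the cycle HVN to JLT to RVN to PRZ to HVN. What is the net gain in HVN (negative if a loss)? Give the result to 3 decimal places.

39.213

500 HVN × 0.29573 = 147.865 JLT
147.865 JLT × 0.63813 = 94.35709245 RVN
94.35709245 RVN × 1.5108 = 142.55469527346 PRZ
142.55469527346 PRZ × 3.7825 = 539.21313487186245 HVN
Net change: 539.21313487186245 − 500 = 39.21313487186245 HVN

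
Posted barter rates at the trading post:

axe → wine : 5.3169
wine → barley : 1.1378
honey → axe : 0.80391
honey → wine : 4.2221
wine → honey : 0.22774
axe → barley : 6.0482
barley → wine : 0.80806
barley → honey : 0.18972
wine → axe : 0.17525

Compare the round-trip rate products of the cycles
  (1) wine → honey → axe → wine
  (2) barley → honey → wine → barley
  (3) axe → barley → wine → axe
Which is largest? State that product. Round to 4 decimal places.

(1) 0.22774 × 0.80391 × 5.3169 = 0.97343
(2) 0.18972 × 4.2221 × 1.1378 = 0.91140
(3) 6.0482 × 0.80806 × 0.17525 = 0.85650
Highest is cycle (1) at 0.9734 (≤1, no arbitrage).

0.9734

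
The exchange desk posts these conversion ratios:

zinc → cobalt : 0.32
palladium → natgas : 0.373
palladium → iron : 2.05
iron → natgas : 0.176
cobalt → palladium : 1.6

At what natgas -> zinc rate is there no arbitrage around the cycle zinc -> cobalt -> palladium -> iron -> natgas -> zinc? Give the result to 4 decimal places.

Known legs of the cycle: 0.32 × 1.6 × 2.05 × 0.176 = 0.1847296
For no arbitrage the full-cycle product must be 1, so the missing rate is 1 / 0.1847296 ≈ 5.413318.

5.4133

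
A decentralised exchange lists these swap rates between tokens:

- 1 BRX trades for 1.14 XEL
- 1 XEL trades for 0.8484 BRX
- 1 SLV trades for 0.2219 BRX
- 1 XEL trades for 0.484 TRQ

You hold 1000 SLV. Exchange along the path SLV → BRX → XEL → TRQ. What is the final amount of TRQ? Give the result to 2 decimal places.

1000 SLV × 0.2219 = 221.9 BRX
221.9 BRX × 1.14 = 252.966 XEL
252.966 XEL × 0.484 = 122.435544 TRQ

122.44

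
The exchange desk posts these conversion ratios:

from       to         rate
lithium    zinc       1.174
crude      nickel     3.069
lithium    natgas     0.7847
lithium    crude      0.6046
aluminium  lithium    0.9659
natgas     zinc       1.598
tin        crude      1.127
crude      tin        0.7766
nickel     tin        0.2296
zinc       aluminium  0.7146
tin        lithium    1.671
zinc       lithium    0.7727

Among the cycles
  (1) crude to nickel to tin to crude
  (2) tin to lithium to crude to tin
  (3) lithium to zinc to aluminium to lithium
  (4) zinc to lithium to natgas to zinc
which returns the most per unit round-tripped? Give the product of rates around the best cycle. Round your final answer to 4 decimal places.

(1) 3.069 × 0.2296 × 1.127 = 0.79413
(2) 1.671 × 0.6046 × 0.7766 = 0.78459
(3) 1.174 × 0.7146 × 0.9659 = 0.81033
(4) 0.7727 × 0.7847 × 1.598 = 0.96893
Highest is cycle (4) at 0.9689 (≤1, no arbitrage).

0.9689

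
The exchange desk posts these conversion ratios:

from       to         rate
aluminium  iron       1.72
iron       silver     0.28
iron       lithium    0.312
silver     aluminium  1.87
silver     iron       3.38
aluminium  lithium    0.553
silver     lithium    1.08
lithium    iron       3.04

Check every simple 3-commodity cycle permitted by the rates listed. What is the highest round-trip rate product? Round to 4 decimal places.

0.9193

lithium→iron→silver→lithium: 3.04 × 0.28 × 1.08 = 0.91930
silver→aluminium→iron→silver: 1.87 × 1.72 × 0.28 = 0.90059
Maximum is lithium→iron→silver→lithium at 0.9193; no arbitrage — every cycle loses value.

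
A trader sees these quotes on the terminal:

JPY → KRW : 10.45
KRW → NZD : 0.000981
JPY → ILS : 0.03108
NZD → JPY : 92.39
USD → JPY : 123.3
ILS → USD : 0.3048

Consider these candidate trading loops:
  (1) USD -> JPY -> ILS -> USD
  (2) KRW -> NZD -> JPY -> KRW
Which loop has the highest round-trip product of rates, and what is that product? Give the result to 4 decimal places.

(1) 123.3 × 0.03108 × 0.3048 = 1.16804
(2) 0.000981 × 92.39 × 10.45 = 0.94713
Highest is cycle (1) at 1.1680 (>1, arbitrage).

1.1680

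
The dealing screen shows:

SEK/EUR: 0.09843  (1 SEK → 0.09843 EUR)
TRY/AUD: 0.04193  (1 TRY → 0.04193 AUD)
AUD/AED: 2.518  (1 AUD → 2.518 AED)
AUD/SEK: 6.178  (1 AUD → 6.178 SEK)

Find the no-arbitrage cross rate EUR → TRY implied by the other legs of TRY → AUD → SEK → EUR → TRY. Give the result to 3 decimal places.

39.219

Known legs of the cycle: 0.04193 × 6.178 × 0.09843 = 0.0254976556422
For no arbitrage the full-cycle product must be 1, so the missing rate is 1 / 0.0254976556422 ≈ 39.21929.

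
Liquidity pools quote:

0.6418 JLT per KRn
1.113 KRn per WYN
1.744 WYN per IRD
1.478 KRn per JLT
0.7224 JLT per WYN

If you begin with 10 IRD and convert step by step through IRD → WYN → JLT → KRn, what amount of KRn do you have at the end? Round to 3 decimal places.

10 IRD × 1.744 = 17.44 WYN
17.44 WYN × 0.7224 = 12.598656 JLT
12.598656 JLT × 1.478 = 18.620813568 KRn

18.621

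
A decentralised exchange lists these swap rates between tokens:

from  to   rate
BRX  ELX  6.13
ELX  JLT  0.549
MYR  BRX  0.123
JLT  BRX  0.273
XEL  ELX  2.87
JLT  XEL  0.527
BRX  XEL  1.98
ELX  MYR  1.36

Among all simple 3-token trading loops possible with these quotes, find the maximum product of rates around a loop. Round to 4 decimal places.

1.0254

MYR→BRX→ELX→MYR: 0.123 × 6.13 × 1.36 = 1.02543
BRX→ELX→JLT→BRX: 6.13 × 0.549 × 0.273 = 0.91875
XEL→ELX→JLT→XEL: 2.87 × 0.549 × 0.527 = 0.83036
Maximum is MYR→BRX→ELX→MYR at 1.0254; arbitrage exists.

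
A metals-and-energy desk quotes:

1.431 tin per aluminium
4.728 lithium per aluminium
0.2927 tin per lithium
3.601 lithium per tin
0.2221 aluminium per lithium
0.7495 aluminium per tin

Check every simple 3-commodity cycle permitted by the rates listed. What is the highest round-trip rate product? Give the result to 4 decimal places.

lithium→aluminium→tin→lithium: 0.2221 × 1.431 × 3.601 = 1.14449
lithium→tin→aluminium→lithium: 0.2927 × 0.7495 × 4.728 = 1.03722
Maximum is lithium→aluminium→tin→lithium at 1.1445; arbitrage exists.

1.1445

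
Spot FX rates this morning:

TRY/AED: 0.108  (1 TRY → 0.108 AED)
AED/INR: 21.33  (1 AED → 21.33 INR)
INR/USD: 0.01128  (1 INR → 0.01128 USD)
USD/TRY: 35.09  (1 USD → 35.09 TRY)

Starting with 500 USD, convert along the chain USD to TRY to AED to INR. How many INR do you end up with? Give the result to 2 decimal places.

40417.36

500 USD × 35.09 = 17545 TRY
17545 TRY × 0.108 = 1894.86 AED
1894.86 AED × 21.33 = 40417.3638 INR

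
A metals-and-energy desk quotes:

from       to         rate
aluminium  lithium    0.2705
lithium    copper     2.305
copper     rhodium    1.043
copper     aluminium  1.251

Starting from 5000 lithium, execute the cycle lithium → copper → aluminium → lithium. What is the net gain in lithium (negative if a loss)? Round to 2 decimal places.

5000 lithium × 2.305 = 11525 copper
11525 copper × 1.251 = 14417.775 aluminium
14417.775 aluminium × 0.2705 = 3900.0081375 lithium
Net change: 3900.0081375 − 5000 = -1099.9918625 lithium

-1099.99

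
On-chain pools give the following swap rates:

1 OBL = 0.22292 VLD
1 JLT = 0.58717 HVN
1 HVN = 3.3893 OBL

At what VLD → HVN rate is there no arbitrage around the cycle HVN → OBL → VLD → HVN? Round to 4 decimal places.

Known legs of the cycle: 3.3893 × 0.22292 = 0.755542756
For no arbitrage the full-cycle product must be 1, so the missing rate is 1 / 0.755542756 ≈ 1.323552.

1.3236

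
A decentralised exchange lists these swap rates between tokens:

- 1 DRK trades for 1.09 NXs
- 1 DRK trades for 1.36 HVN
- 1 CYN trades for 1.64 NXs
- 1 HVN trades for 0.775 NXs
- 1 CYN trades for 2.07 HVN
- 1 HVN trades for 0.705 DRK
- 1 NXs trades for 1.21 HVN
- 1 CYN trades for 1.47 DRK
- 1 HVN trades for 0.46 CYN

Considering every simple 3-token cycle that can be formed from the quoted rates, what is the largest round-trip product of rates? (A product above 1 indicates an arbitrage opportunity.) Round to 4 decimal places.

0.9298

DRK→NXs→HVN→DRK: 1.09 × 1.21 × 0.705 = 0.92982
DRK→HVN→CYN→DRK: 1.36 × 0.46 × 1.47 = 0.91963
CYN→NXs→HVN→CYN: 1.64 × 1.21 × 0.46 = 0.91282
Maximum is DRK→NXs→HVN→DRK at 0.9298; no arbitrage — every cycle loses value.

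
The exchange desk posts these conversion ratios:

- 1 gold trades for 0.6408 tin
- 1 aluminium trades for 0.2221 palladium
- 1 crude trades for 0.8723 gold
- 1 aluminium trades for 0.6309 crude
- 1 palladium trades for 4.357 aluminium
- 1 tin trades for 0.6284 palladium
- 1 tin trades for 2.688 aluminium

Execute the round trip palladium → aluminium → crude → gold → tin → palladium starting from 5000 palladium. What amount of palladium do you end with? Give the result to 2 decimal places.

5000 palladium × 4.357 = 21785 aluminium
21785 aluminium × 0.6309 = 13744.1565 crude
13744.1565 crude × 0.8723 = 11989.02771495 gold
11989.02771495 gold × 0.6408 = 7682.56895973996 tin
7682.56895973996 tin × 0.6284 = 4827.726334300590864 palladium

4827.73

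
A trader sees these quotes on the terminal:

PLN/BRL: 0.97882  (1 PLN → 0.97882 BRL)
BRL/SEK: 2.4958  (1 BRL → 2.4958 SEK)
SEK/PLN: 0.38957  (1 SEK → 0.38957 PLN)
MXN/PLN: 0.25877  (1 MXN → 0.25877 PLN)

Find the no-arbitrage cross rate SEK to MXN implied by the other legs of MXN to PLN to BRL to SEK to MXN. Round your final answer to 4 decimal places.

Known legs of the cycle: 0.25877 × 0.97882 × 2.4958 = 0.63215931364412
For no arbitrage the full-cycle product must be 1, so the missing rate is 1 / 0.63215931364412 ≈ 1.581880.

1.5819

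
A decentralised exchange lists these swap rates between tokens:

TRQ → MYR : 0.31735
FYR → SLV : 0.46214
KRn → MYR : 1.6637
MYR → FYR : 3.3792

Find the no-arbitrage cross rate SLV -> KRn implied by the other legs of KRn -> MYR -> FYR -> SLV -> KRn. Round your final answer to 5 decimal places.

Known legs of the cycle: 1.6637 × 3.3792 × 0.46214 = 2.5981395449856
For no arbitrage the full-cycle product must be 1, so the missing rate is 1 / 2.5981395449856 ≈ 0.3848908.

0.38489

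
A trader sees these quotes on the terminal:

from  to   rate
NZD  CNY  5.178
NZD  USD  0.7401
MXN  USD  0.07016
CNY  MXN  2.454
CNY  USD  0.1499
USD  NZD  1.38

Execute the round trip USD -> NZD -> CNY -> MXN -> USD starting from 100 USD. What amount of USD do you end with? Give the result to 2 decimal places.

100 USD × 1.38 = 138 NZD
138 NZD × 5.178 = 714.564 CNY
714.564 CNY × 2.454 = 1753.540056 MXN
1753.540056 MXN × 0.07016 = 123.02837032896 USD

123.03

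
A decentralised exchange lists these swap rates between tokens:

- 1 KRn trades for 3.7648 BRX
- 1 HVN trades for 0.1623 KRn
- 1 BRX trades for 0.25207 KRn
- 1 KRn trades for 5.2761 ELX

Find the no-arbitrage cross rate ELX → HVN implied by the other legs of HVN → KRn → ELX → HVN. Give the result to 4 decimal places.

Known legs of the cycle: 0.1623 × 5.2761 = 0.85631103
For no arbitrage the full-cycle product must be 1, so the missing rate is 1 / 0.85631103 ≈ 1.167800.

1.1678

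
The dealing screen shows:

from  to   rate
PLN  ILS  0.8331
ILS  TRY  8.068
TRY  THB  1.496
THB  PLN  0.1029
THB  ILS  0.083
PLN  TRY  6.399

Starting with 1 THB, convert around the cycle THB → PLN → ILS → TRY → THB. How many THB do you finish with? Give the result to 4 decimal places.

1 THB × 0.1029 = 0.1029 PLN
0.1029 PLN × 0.8331 = 0.08572599 ILS
0.08572599 ILS × 8.068 = 0.69163728732 TRY
0.69163728732 TRY × 1.496 = 1.03468938183072 THB

1.0347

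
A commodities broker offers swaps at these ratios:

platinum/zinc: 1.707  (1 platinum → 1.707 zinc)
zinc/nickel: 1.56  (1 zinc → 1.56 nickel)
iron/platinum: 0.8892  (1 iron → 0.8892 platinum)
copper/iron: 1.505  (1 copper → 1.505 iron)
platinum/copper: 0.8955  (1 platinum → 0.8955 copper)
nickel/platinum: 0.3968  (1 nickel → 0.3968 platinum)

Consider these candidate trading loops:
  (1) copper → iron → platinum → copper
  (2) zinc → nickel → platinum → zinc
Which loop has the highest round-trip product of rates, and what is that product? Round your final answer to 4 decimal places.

1.1984

(1) 1.505 × 0.8892 × 0.8955 = 1.19840
(2) 1.56 × 0.3968 × 1.707 = 1.05665
Highest is cycle (1) at 1.1984 (>1, arbitrage).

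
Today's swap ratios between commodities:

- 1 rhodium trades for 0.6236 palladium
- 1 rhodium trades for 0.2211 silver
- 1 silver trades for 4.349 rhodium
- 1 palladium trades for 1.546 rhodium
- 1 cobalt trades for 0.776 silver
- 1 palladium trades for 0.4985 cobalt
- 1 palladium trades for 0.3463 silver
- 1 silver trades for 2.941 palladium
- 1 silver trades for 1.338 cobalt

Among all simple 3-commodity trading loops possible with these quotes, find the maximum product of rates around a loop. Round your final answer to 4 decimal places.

silver→palladium→cobalt→silver: 2.941 × 0.4985 × 0.776 = 1.13768
silver→palladium→rhodium→silver: 2.941 × 1.546 × 0.2211 = 1.00529
silver→rhodium→palladium→silver: 4.349 × 0.6236 × 0.3463 = 0.93918
Maximum is silver→palladium→cobalt→silver at 1.1377; arbitrage exists.

1.1377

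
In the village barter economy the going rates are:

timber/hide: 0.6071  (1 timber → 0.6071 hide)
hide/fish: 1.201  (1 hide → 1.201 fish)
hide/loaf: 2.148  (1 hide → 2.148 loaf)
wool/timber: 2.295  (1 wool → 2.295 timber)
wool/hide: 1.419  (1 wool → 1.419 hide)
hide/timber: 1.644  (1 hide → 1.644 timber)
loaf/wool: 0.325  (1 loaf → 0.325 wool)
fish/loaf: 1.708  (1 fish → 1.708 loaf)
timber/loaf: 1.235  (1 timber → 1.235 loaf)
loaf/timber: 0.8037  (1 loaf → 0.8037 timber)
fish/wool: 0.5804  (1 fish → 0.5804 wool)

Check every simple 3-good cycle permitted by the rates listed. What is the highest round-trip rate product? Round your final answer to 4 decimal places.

1.0481

loaf→timber→hide→loaf: 0.8037 × 0.6071 × 2.148 = 1.04807
loaf→wool→hide→loaf: 0.325 × 1.419 × 2.148 = 0.99060
wool→hide→fish→wool: 1.419 × 1.201 × 0.5804 = 0.98913
loaf→wool→timber→loaf: 0.325 × 2.295 × 1.235 = 0.92116
Maximum is loaf→timber→hide→loaf at 1.0481; arbitrage exists.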